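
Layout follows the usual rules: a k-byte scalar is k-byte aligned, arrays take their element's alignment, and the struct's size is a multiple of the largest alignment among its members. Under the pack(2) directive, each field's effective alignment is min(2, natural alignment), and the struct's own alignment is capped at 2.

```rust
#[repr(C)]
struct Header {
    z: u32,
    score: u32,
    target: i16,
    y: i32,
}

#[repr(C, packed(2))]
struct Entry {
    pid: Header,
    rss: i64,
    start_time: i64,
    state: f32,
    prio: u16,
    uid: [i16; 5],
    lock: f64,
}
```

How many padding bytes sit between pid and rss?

Header: z at 0 (size 4, align 4) → ends 4; score at 4 (size 4, align 4) → ends 8; target at 8 (size 2, align 2) → ends 10; pad 2 to align 4 for y; y at 12 (size 4, align 4) → ends 16; total 16 bytes, alignment 4
pid at 0 (size 16, align 2) → ends 16
rss at 16 (size 8, align 2) → ends 24

0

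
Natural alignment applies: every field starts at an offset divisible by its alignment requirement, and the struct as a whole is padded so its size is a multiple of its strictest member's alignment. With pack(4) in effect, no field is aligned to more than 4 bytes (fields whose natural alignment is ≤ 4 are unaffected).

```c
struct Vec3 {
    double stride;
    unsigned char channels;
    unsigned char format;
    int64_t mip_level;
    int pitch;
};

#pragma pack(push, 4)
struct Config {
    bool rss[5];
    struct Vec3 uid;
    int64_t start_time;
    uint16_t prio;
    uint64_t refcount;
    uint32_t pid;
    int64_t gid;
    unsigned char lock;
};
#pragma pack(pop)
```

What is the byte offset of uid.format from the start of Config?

Vec3: @0: stride [8B, align 8] → 8; @8: channels [1B, align 1] → 9; @9: format [1B, align 1] → 10; +6 pad (align 8); @16: mip_level [8B, align 8] → 24; @24: pitch [4B, align 4] → 28; +4 tail pad (align 8); size 32, align 8
@0: rss [5B, align 1] → 5
+3 pad (align 4)
@8: uid [32B, align 4] → 40
within Vec3: format at 9
8 + 9 = 17

17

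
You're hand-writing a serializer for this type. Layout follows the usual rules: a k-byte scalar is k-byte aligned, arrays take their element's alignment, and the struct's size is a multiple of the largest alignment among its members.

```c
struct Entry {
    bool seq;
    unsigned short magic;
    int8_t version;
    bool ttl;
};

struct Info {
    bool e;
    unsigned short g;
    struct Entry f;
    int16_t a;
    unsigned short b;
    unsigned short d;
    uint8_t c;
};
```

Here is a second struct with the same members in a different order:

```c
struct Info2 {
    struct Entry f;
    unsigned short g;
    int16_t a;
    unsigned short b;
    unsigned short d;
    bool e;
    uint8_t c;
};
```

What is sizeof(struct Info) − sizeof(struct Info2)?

Entry: @0: seq [1B, align 1] → 1; +1 pad (align 2); @2: magic [2B, align 2] → 4; @4: version [1B, align 1] → 5; @5: ttl [1B, align 1] → 6; size 6, align 2
@0: e [1B, align 1] → 1
+1 pad (align 2)
@2: g [2B, align 2] → 4
@4: f [6B, align 2] → 10
@10: a [2B, align 2] → 12
@12: b [2B, align 2] → 14
@14: d [2B, align 2] → 16
@16: c [1B, align 1] → 17
+1 tail pad (align 2)
size 18, align 2
— Info2 —
@0: f [6B, align 2] → 6
@6: g [2B, align 2] → 8
@8: a [2B, align 2] → 10
@10: b [2B, align 2] → 12
@12: d [2B, align 2] → 14
@14: e [1B, align 1] → 15
@15: c [1B, align 1] → 16
size 16, align 2
18 − 16 = 2

2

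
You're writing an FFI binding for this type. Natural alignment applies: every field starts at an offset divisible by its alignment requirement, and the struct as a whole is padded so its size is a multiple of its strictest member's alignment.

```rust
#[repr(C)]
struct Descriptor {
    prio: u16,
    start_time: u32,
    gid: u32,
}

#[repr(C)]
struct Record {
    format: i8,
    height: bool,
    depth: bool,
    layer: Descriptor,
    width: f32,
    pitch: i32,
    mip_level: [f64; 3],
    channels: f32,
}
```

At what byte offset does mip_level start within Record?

24

Descriptor: prio at 0 (size 2, align 2) → ends 2; pad 2 to align 4 for start_time; start_time at 4 (size 4, align 4) → ends 8; gid at 8 (size 4, align 4) → ends 12; total 12 bytes, alignment 4
format at 0 (size 1, align 1) → ends 1
height at 1 (size 1, align 1) → ends 2
depth at 2 (size 1, align 1) → ends 3
pad 1 to align 4 for layer
layer at 4 (size 12, align 4) → ends 16
width at 16 (size 4, align 4) → ends 20
pitch at 20 (size 4, align 4) → ends 24
mip_level at 24 (size 24, align 8) → ends 48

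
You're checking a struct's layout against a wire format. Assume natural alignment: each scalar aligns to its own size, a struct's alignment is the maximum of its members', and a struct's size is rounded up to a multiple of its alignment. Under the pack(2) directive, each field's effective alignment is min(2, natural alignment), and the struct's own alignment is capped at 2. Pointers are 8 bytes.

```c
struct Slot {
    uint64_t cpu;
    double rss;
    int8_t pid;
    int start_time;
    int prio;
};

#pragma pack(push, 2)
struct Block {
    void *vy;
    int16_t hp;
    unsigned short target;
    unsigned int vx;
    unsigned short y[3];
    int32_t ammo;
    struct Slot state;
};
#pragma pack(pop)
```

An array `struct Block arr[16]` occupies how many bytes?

Slot: @0: cpu [8B, align 8] → 8; @8: rss [8B, align 8] → 16; @16: pid [1B, align 1] → 17; +3 pad (align 4); @20: start_time [4B, align 4] → 24; @24: prio [4B, align 4] → 28; +4 tail pad (align 8); size 32, align 8
@0: vy [8B, align 2] → 8
@8: hp [2B, align 2] → 10
@10: target [2B, align 2] → 12
@12: vx [4B, align 2] → 16
@16: y [6B, align 2] → 22
@22: ammo [4B, align 2] → 26
@26: state [32B, align 2] → 58
size 58, align 2
array of 16: 16 × 58 = 928

928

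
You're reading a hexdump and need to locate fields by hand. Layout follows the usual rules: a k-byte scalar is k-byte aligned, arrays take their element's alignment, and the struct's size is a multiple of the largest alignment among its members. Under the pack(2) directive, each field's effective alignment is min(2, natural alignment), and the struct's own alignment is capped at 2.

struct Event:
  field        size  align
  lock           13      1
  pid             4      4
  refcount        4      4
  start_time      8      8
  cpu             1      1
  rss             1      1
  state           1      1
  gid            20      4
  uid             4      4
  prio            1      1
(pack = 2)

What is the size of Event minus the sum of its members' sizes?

@0: lock [13B, align 1] → 13
+1 pad (align 2)
@14: pid [4B, align 2] → 18
@18: refcount [4B, align 2] → 22
@22: start_time [8B, align 2] → 30
@30: cpu [1B, align 1] → 31
@31: rss [1B, align 1] → 32
@32: state [1B, align 1] → 33
+1 pad (align 2)
@34: gid [20B, align 2] → 54
@54: uid [4B, align 2] → 58
@58: prio [1B, align 1] → 59
+1 tail pad (align 2)
size 60, align 2
data bytes 57, size 60 → padding 3

3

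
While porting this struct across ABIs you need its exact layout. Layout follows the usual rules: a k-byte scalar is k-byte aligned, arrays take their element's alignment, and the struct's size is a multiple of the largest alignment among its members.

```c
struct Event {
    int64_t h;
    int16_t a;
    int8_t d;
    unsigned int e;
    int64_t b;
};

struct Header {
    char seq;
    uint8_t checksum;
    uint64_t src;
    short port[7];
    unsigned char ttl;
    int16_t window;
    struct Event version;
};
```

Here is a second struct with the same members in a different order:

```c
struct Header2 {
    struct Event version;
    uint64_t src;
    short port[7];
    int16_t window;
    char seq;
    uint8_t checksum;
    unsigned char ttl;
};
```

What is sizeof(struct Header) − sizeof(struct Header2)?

8

Event: @0: h [8B, align 8] → 8; @8: a [2B, align 2] → 10; @10: d [1B, align 1] → 11; +1 pad (align 4); @12: e [4B, align 4] → 16; @16: b [8B, align 8] → 24; size 24, align 8
@0: seq [1B, align 1] → 1
@1: checksum [1B, align 1] → 2
+6 pad (align 8)
@8: src [8B, align 8] → 16
@16: port [14B, align 2] → 30
@30: ttl [1B, align 1] → 31
+1 pad (align 2)
@32: window [2B, align 2] → 34
+6 pad (align 8)
@40: version [24B, align 8] → 64
size 64, align 8
— Header2 —
@0: version [24B, align 8] → 24
@24: src [8B, align 8] → 32
@32: port [14B, align 2] → 46
@46: window [2B, align 2] → 48
@48: seq [1B, align 1] → 49
@49: checksum [1B, align 1] → 50
@50: ttl [1B, align 1] → 51
+5 tail pad (align 8)
size 56, align 8
64 − 56 = 8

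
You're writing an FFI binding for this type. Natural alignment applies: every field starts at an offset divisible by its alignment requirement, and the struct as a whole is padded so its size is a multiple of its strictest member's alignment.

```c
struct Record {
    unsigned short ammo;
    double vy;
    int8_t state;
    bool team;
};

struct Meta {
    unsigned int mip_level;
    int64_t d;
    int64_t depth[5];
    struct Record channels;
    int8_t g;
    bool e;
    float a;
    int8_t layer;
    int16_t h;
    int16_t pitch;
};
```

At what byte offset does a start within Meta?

84

Record: 0..2  ammo  (2B, 2-aligned); 2..8  -- padding (6B); 8..16  vy  (8B, 8-aligned); 16..17  state  (1B, 1-aligned); 17..18  team  (1B, 1-aligned); 18..24  -- tail padding (6B); sizeof = 24, alignof = 8
0..4  mip_level  (4B, 4-aligned)
4..8  -- padding (4B)
8..16  d  (8B, 8-aligned)
16..56  depth  (40B, 8-aligned)
56..80  channels  (24B, 8-aligned)
80..81  g  (1B, 1-aligned)
81..82  e  (1B, 1-aligned)
82..84  -- padding (2B)
84..88  a  (4B, 4-aligned)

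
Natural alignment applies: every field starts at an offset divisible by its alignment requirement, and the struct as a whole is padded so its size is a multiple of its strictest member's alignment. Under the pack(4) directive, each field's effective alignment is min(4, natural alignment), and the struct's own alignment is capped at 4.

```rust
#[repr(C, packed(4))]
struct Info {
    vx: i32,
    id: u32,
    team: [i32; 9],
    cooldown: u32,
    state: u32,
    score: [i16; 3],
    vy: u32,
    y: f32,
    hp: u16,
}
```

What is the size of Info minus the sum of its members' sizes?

4

vx at 0 (size 4, align 4) → ends 4
id at 4 (size 4, align 4) → ends 8
team at 8 (size 36, align 4) → ends 44
cooldown at 44 (size 4, align 4) → ends 48
state at 48 (size 4, align 4) → ends 52
score at 52 (size 6, align 2) → ends 58
pad 2 to align 4 for vy
vy at 60 (size 4, align 4) → ends 64
y at 64 (size 4, align 4) → ends 68
hp at 68 (size 2, align 2) → ends 70
tail pad 2 to reach multiple of 4
total 72 bytes, alignment 4
data bytes 68, size 72 → padding 4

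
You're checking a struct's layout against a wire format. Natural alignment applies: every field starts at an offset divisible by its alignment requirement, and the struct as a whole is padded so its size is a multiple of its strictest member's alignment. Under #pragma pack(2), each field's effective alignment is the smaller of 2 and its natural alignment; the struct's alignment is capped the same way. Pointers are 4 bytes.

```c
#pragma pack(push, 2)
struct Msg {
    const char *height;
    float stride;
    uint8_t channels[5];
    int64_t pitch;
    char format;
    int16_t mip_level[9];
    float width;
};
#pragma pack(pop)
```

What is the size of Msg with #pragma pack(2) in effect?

@0: height [4B, align 2] → 4
@4: stride [4B, align 2] → 8
@8: channels [5B, align 1] → 13
+1 pad (align 2)
@14: pitch [8B, align 2] → 22
@22: format [1B, align 1] → 23
+1 pad (align 2)
@24: mip_level [18B, align 2] → 42
@42: width [4B, align 2] → 46
size 46, align 2

46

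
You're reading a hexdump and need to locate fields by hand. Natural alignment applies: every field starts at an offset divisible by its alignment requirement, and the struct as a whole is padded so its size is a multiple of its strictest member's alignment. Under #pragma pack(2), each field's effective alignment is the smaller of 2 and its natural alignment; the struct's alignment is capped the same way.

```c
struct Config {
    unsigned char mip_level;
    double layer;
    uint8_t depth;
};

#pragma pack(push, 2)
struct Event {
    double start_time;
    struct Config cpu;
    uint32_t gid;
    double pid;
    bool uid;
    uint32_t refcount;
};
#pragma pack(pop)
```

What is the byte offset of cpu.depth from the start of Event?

24

Config: @0: mip_level [1B, align 1] → 1; +7 pad (align 8); @8: layer [8B, align 8] → 16; @16: depth [1B, align 1] → 17; +7 tail pad (align 8); size 24, align 8
@0: start_time [8B, align 2] → 8
@8: cpu [24B, align 2] → 32
within Config: depth at 16
8 + 16 = 24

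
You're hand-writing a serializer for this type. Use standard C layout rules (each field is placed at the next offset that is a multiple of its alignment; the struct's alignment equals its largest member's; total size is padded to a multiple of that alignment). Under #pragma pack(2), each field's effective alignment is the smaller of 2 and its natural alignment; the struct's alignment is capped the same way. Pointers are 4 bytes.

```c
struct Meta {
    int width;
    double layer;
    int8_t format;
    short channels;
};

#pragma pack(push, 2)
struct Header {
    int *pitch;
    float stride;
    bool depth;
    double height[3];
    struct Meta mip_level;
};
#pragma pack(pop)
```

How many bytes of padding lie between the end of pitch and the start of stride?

0

Meta: 0..4  width  (4B, 4-aligned); 4..8  -- padding (4B); 8..16  layer  (8B, 8-aligned); 16..17  format  (1B, 1-aligned); 17..18  -- padding (1B); 18..20  channels  (2B, 2-aligned); 20..24  -- tail padding (4B); sizeof = 24, alignof = 8
0..4  pitch  (4B, 2-aligned)
4..8  stride  (4B, 2-aligned)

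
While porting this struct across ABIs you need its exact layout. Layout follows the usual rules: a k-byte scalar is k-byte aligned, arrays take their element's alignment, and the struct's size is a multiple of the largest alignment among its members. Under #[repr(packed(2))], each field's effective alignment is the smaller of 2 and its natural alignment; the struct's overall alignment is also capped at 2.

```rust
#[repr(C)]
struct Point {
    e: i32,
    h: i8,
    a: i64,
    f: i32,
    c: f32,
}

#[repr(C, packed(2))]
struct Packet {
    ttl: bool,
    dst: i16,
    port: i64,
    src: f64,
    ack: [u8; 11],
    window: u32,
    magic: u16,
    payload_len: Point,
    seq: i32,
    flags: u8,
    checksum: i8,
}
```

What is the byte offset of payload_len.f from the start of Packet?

54

Point: 0..4  e  (4B, 4-aligned); 4..5  h  (1B, 1-aligned); 5..8  -- padding (3B); 8..16  a  (8B, 8-aligned); 16..20  f  (4B, 4-aligned); 20..24  c  (4B, 4-aligned); sizeof = 24, alignof = 8
0..1  ttl  (1B, 1-aligned)
1..2  -- padding (1B)
2..4  dst  (2B, 2-aligned)
4..12  port  (8B, 2-aligned)
12..20  src  (8B, 2-aligned)
20..31  ack  (11B, 1-aligned)
31..32  -- padding (1B)
32..36  window  (4B, 2-aligned)
36..38  magic  (2B, 2-aligned)
38..62  payload_len  (24B, 2-aligned)
within Point: f at 16
38 + 16 = 54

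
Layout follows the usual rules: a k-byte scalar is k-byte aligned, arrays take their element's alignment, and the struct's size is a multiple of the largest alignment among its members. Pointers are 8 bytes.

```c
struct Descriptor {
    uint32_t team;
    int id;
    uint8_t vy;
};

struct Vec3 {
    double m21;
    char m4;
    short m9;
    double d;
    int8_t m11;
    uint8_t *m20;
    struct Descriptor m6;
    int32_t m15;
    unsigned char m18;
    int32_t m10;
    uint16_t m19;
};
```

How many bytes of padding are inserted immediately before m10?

3

Descriptor: 0..4  team  (4B, 4-aligned); 4..8  id  (4B, 4-aligned); 8..9  vy  (1B, 1-aligned); 9..12  -- tail padding (3B); sizeof = 12, alignof = 4
0..8  m21  (8B, 8-aligned)
8..9  m4  (1B, 1-aligned)
9..10  -- padding (1B)
10..12  m9  (2B, 2-aligned)
12..16  -- padding (4B)
16..24  d  (8B, 8-aligned)
24..25  m11  (1B, 1-aligned)
25..32  -- padding (7B)
32..40  m20  (8B, 8-aligned)
40..52  m6  (12B, 4-aligned)
52..56  m15  (4B, 4-aligned)
56..57  m18  (1B, 1-aligned)
57..60  -- padding (3B)
60..64  m10  (4B, 4-aligned)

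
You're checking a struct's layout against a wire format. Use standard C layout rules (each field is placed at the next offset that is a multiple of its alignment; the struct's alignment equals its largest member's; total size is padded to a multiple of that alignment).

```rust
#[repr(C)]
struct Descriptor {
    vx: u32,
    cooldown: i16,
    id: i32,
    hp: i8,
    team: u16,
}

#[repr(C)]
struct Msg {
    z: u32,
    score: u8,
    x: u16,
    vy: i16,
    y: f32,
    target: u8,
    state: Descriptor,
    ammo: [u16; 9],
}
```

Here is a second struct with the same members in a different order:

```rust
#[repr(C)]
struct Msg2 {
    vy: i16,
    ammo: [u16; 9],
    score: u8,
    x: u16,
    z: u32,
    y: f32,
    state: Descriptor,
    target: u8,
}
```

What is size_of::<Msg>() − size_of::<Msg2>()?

4

Descriptor: @0: vx [4B, align 4] → 4; @4: cooldown [2B, align 2] → 6; +2 pad (align 4); @8: id [4B, align 4] → 12; @12: hp [1B, align 1] → 13; +1 pad (align 2); @14: team [2B, align 2] → 16; size 16, align 4
@0: z [4B, align 4] → 4
@4: score [1B, align 1] → 5
+1 pad (align 2)
@6: x [2B, align 2] → 8
@8: vy [2B, align 2] → 10
+2 pad (align 4)
@12: y [4B, align 4] → 16
@16: target [1B, align 1] → 17
+3 pad (align 4)
@20: state [16B, align 4] → 36
@36: ammo [18B, align 2] → 54
+2 tail pad (align 4)
size 56, align 4
— Msg2 —
@0: vy [2B, align 2] → 2
@2: ammo [18B, align 2] → 20
@20: score [1B, align 1] → 21
+1 pad (align 2)
@22: x [2B, align 2] → 24
@24: z [4B, align 4] → 28
@28: y [4B, align 4] → 32
@32: state [16B, align 4] → 48
@48: target [1B, align 1] → 49
+3 tail pad (align 4)
size 52, align 4
56 − 52 = 4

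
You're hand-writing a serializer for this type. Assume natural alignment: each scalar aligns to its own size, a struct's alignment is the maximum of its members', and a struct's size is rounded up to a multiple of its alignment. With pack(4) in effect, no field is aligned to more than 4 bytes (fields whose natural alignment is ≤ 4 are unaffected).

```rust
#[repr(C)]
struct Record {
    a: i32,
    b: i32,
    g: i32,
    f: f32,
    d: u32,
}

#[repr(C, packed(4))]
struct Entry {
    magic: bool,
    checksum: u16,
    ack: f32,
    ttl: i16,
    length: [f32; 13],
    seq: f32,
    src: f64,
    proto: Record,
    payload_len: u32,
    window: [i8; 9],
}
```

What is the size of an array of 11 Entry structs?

Record: @0: a [4B, align 4] → 4; @4: b [4B, align 4] → 8; @8: g [4B, align 4] → 12; @12: f [4B, align 4] → 16; @16: d [4B, align 4] → 20; size 20, align 4
@0: magic [1B, align 1] → 1
+1 pad (align 2)
@2: checksum [2B, align 2] → 4
@4: ack [4B, align 4] → 8
@8: ttl [2B, align 2] → 10
+2 pad (align 4)
@12: length [52B, align 4] → 64
@64: seq [4B, align 4] → 68
@68: src [8B, align 4] → 76
@76: proto [20B, align 4] → 96
@96: payload_len [4B, align 4] → 100
@100: window [9B, align 1] → 109
+3 tail pad (align 4)
size 112, align 4
array of 11: 11 × 112 = 1232

1232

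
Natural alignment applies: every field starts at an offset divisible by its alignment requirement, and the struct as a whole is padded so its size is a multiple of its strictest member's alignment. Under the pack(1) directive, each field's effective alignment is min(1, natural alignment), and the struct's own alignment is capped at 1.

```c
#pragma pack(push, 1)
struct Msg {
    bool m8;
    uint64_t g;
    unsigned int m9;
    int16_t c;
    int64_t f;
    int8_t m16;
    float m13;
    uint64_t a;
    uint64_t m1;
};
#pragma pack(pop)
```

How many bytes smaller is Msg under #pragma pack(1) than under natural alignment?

natural layout:
  @0: m8 [1B, align 1] → 1
  +7 pad (align 8)
  @8: g [8B, align 8] → 16
  @16: m9 [4B, align 4] → 20
  @20: c [2B, align 2] → 22
  +2 pad (align 8)
  @24: f [8B, align 8] → 32
  @32: m16 [1B, align 1] → 33
  +3 pad (align 4)
  @36: m13 [4B, align 4] → 40
  @40: a [8B, align 8] → 48
  @48: m1 [8B, align 8] → 56
  size 56, align 8
packed(1) layout:
  @0: m8 [1B, align 1] → 1
  @1: g [8B, align 1] → 9
  @9: m9 [4B, align 1] → 13
  @13: c [2B, align 1] → 15
  @15: f [8B, align 1] → 23
  @23: m16 [1B, align 1] → 24
  @24: m13 [4B, align 1] → 28
  @28: a [8B, align 1] → 36
  @36: m1 [8B, align 1] → 44
  size 44, align 1
56 − 44 = 12

12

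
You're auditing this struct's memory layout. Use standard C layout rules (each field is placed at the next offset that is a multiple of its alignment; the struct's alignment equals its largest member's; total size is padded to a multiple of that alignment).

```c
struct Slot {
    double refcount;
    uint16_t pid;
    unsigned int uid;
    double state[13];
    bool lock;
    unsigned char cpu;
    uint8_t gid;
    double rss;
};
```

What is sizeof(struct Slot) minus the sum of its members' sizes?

7

refcount at 0 (size 8, align 8) → ends 8
pid at 8 (size 2, align 2) → ends 10
pad 2 to align 4 for uid
uid at 12 (size 4, align 4) → ends 16
state at 16 (size 104, align 8) → ends 120
lock at 120 (size 1, align 1) → ends 121
cpu at 121 (size 1, align 1) → ends 122
gid at 122 (size 1, align 1) → ends 123
pad 5 to align 8 for rss
rss at 128 (size 8, align 8) → ends 136
total 136 bytes, alignment 8
data bytes 129, size 136 → padding 7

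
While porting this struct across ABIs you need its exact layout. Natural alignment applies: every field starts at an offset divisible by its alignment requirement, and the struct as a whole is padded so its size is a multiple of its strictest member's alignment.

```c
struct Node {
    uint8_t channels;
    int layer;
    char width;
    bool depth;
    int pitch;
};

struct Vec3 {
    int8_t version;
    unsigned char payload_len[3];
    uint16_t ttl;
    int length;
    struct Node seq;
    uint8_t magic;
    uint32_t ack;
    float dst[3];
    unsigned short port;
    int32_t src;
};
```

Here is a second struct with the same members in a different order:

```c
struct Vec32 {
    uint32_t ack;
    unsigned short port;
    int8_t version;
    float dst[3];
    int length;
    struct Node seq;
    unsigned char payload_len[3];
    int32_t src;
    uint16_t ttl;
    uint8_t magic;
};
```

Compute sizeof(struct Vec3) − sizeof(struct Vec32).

Node: channels at 0 (size 1, align 1) → ends 1; pad 3 to align 4 for layer; layer at 4 (size 4, align 4) → ends 8; width at 8 (size 1, align 1) → ends 9; depth at 9 (size 1, align 1) → ends 10; pad 2 to align 4 for pitch; pitch at 12 (size 4, align 4) → ends 16; total 16 bytes, alignment 4
version at 0 (size 1, align 1) → ends 1
payload_len at 1 (size 3, align 1) → ends 4
ttl at 4 (size 2, align 2) → ends 6
pad 2 to align 4 for length
length at 8 (size 4, align 4) → ends 12
seq at 12 (size 16, align 4) → ends 28
magic at 28 (size 1, align 1) → ends 29
pad 3 to align 4 for ack
ack at 32 (size 4, align 4) → ends 36
dst at 36 (size 12, align 4) → ends 48
port at 48 (size 2, align 2) → ends 50
pad 2 to align 4 for src
src at 52 (size 4, align 4) → ends 56
total 56 bytes, alignment 4
— Vec32 —
ack at 0 (size 4, align 4) → ends 4
port at 4 (size 2, align 2) → ends 6
version at 6 (size 1, align 1) → ends 7
pad 1 to align 4 for dst
dst at 8 (size 12, align 4) → ends 20
length at 20 (size 4, align 4) → ends 24
seq at 24 (size 16, align 4) → ends 40
payload_len at 40 (size 3, align 1) → ends 43
pad 1 to align 4 for src
src at 44 (size 4, align 4) → ends 48
ttl at 48 (size 2, align 2) → ends 50
magic at 50 (size 1, align 1) → ends 51
tail pad 1 to reach multiple of 4
total 52 bytes, alignment 4
56 − 52 = 4

4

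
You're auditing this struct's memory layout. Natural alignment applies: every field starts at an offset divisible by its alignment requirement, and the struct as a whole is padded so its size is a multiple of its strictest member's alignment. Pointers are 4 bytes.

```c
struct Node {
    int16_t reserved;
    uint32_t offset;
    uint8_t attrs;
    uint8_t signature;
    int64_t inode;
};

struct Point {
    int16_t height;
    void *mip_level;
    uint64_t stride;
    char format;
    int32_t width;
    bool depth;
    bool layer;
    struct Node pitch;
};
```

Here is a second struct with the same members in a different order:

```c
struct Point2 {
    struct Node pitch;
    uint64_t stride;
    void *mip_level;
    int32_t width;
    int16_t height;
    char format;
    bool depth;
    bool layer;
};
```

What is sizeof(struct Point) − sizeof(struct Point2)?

8

Node: @0: reserved [2B, align 2] → 2; +2 pad (align 4); @4: offset [4B, align 4] → 8; @8: attrs [1B, align 1] → 9; @9: signature [1B, align 1] → 10; +6 pad (align 8); @16: inode [8B, align 8] → 24; size 24, align 8
@0: height [2B, align 2] → 2
+2 pad (align 4)
@4: mip_level [4B, align 4] → 8
@8: stride [8B, align 8] → 16
@16: format [1B, align 1] → 17
+3 pad (align 4)
@20: width [4B, align 4] → 24
@24: depth [1B, align 1] → 25
@25: layer [1B, align 1] → 26
+6 pad (align 8)
@32: pitch [24B, align 8] → 56
size 56, align 8
— Point2 —
@0: pitch [24B, align 8] → 24
@24: stride [8B, align 8] → 32
@32: mip_level [4B, align 4] → 36
@36: width [4B, align 4] → 40
@40: height [2B, align 2] → 42
@42: format [1B, align 1] → 43
@43: depth [1B, align 1] → 44
@44: layer [1B, align 1] → 45
+3 tail pad (align 8)
size 48, align 8
56 − 48 = 8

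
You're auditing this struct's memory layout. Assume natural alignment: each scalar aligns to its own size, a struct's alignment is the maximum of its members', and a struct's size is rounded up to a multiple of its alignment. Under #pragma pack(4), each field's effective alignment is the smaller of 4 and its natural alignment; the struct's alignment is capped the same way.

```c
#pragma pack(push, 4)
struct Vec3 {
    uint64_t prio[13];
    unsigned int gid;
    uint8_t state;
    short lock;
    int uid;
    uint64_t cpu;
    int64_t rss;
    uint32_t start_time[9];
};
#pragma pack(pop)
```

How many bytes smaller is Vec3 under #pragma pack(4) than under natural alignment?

8

natural layout:
  prio at 0 (size 104, align 8) → ends 104
  gid at 104 (size 4, align 4) → ends 108
  state at 108 (size 1, align 1) → ends 109
  pad 1 to align 2 for lock
  lock at 110 (size 2, align 2) → ends 112
  uid at 112 (size 4, align 4) → ends 116
  pad 4 to align 8 for cpu
  cpu at 120 (size 8, align 8) → ends 128
  rss at 128 (size 8, align 8) → ends 136
  start_time at 136 (size 36, align 4) → ends 172
  tail pad 4 to reach multiple of 8
  total 176 bytes, alignment 8
packed(4) layout:
  prio at 0 (size 104, align 4) → ends 104
  gid at 104 (size 4, align 4) → ends 108
  state at 108 (size 1, align 1) → ends 109
  pad 1 to align 2 for lock
  lock at 110 (size 2, align 2) → ends 112
  uid at 112 (size 4, align 4) → ends 116
  cpu at 116 (size 8, align 4) → ends 124
  rss at 124 (size 8, align 4) → ends 132
  start_time at 132 (size 36, align 4) → ends 168
  total 168 bytes, alignment 4
176 − 168 = 8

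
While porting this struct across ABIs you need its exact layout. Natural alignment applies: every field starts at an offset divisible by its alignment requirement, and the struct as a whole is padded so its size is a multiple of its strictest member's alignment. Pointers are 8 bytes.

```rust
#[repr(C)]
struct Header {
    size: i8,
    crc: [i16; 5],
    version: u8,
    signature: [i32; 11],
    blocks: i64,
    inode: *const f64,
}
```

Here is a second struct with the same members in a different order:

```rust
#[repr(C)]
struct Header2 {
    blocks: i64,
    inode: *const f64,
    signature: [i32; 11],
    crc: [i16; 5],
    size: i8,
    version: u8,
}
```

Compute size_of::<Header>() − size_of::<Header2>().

8

0..1  size  (1B, 1-aligned)
1..2  -- padding (1B)
2..12  crc  (10B, 2-aligned)
12..13  version  (1B, 1-aligned)
13..16  -- padding (3B)
16..60  signature  (44B, 4-aligned)
60..64  -- padding (4B)
64..72  blocks  (8B, 8-aligned)
72..80  inode  (8B, 8-aligned)
sizeof = 80, alignof = 8
— Header2 —
0..8  blocks  (8B, 8-aligned)
8..16  inode  (8B, 8-aligned)
16..60  signature  (44B, 4-aligned)
60..70  crc  (10B, 2-aligned)
70..71  size  (1B, 1-aligned)
71..72  version  (1B, 1-aligned)
sizeof = 72, alignof = 8
80 − 72 = 8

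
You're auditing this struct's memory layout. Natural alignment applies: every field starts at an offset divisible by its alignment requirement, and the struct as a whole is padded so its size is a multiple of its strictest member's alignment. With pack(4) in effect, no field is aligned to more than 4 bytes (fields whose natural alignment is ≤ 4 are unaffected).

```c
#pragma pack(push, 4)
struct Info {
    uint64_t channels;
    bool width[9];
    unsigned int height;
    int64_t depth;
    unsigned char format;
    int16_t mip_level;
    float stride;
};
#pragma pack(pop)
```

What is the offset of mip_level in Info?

34

channels at 0 (size 8, align 4) → ends 8
width at 8 (size 9, align 1) → ends 17
pad 3 to align 4 for height
height at 20 (size 4, align 4) → ends 24
depth at 24 (size 8, align 4) → ends 32
format at 32 (size 1, align 1) → ends 33
pad 1 to align 2 for mip_level
mip_level at 34 (size 2, align 2) → ends 36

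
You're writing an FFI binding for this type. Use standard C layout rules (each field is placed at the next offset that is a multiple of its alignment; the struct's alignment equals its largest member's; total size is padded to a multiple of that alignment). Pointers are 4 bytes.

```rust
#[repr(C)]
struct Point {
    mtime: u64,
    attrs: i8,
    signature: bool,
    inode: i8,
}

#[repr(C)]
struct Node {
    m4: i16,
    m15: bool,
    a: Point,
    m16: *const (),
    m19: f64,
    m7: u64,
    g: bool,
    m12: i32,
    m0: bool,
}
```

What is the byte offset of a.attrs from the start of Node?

16

Point: mtime at 0 (size 8, align 8) → ends 8; attrs at 8 (size 1, align 1) → ends 9; signature at 9 (size 1, align 1) → ends 10; inode at 10 (size 1, align 1) → ends 11; tail pad 5 to reach multiple of 8; total 16 bytes, alignment 8
m4 at 0 (size 2, align 2) → ends 2
m15 at 2 (size 1, align 1) → ends 3
pad 5 to align 8 for a
a at 8 (size 16, align 8) → ends 24
within Point: attrs at 8
8 + 8 = 16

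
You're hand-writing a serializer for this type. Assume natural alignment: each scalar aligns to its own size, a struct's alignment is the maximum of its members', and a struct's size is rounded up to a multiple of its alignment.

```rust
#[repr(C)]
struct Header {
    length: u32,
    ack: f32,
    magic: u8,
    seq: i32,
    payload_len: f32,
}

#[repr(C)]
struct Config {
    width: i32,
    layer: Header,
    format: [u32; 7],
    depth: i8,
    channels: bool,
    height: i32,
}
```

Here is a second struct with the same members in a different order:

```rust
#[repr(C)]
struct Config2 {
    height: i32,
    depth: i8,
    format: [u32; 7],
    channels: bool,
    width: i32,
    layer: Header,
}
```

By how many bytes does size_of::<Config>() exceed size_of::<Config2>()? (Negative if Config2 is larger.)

Header: length at 0 (size 4, align 4) → ends 4; ack at 4 (size 4, align 4) → ends 8; magic at 8 (size 1, align 1) → ends 9; pad 3 to align 4 for seq; seq at 12 (size 4, align 4) → ends 16; payload_len at 16 (size 4, align 4) → ends 20; total 20 bytes, alignment 4
width at 0 (size 4, align 4) → ends 4
layer at 4 (size 20, align 4) → ends 24
format at 24 (size 28, align 4) → ends 52
depth at 52 (size 1, align 1) → ends 53
channels at 53 (size 1, align 1) → ends 54
pad 2 to align 4 for height
height at 56 (size 4, align 4) → ends 60
total 60 bytes, alignment 4
— Config2 —
height at 0 (size 4, align 4) → ends 4
depth at 4 (size 1, align 1) → ends 5
pad 3 to align 4 for format
format at 8 (size 28, align 4) → ends 36
channels at 36 (size 1, align 1) → ends 37
pad 3 to align 4 for width
width at 40 (size 4, align 4) → ends 44
layer at 44 (size 20, align 4) → ends 64
total 64 bytes, alignment 4
60 − 64 = -4

-4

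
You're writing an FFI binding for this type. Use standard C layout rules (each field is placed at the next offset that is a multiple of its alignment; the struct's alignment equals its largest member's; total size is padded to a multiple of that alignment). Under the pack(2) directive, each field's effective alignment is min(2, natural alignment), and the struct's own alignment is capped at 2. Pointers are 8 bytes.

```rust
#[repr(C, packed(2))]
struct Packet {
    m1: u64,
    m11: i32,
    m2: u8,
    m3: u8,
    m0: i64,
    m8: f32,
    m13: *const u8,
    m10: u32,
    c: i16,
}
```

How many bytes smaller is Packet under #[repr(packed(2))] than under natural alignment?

natural layout:
  m1 at 0 (size 8, align 8) → ends 8
  m11 at 8 (size 4, align 4) → ends 12
  m2 at 12 (size 1, align 1) → ends 13
  m3 at 13 (size 1, align 1) → ends 14
  pad 2 to align 8 for m0
  m0 at 16 (size 8, align 8) → ends 24
  m8 at 24 (size 4, align 4) → ends 28
  pad 4 to align 8 for m13
  m13 at 32 (size 8, align 8) → ends 40
  m10 at 40 (size 4, align 4) → ends 44
  c at 44 (size 2, align 2) → ends 46
  tail pad 2 to reach multiple of 8
  total 48 bytes, alignment 8
packed(2) layout:
  m1 at 0 (size 8, align 2) → ends 8
  m11 at 8 (size 4, align 2) → ends 12
  m2 at 12 (size 1, align 1) → ends 13
  m3 at 13 (size 1, align 1) → ends 14
  m0 at 14 (size 8, align 2) → ends 22
  m8 at 22 (size 4, align 2) → ends 26
  m13 at 26 (size 8, align 2) → ends 34
  m10 at 34 (size 4, align 2) → ends 38
  c at 38 (size 2, align 2) → ends 40
  total 40 bytes, alignment 2
48 − 40 = 8

8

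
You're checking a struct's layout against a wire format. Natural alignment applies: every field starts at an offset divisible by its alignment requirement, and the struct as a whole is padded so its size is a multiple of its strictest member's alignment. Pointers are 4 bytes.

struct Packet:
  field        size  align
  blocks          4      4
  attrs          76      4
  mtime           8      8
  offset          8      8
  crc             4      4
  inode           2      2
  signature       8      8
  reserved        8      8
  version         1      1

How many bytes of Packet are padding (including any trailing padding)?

9

0..4  blocks  (4B, 4-aligned)
4..80  attrs  (76B, 4-aligned)
80..88  mtime  (8B, 8-aligned)
88..96  offset  (8B, 8-aligned)
96..100  crc  (4B, 4-aligned)
100..102  inode  (2B, 2-aligned)
102..104  -- padding (2B)
104..112  signature  (8B, 8-aligned)
112..120  reserved  (8B, 8-aligned)
120..121  version  (1B, 1-aligned)
121..128  -- tail padding (7B)
sizeof = 128, alignof = 8
data bytes 119, size 128 → padding 9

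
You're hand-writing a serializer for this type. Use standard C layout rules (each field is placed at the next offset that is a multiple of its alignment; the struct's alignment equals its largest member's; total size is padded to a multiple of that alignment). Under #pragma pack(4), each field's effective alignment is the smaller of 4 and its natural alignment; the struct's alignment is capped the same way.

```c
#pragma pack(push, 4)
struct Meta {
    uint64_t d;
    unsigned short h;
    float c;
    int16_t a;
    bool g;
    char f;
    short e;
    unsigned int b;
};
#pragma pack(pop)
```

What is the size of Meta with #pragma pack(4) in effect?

28

0..8  d  (8B, 4-aligned)
8..10  h  (2B, 2-aligned)
10..12  -- padding (2B)
12..16  c  (4B, 4-aligned)
16..18  a  (2B, 2-aligned)
18..19  g  (1B, 1-aligned)
19..20  f  (1B, 1-aligned)
20..22  e  (2B, 2-aligned)
22..24  -- padding (2B)
24..28  b  (4B, 4-aligned)
sizeof = 28, alignof = 4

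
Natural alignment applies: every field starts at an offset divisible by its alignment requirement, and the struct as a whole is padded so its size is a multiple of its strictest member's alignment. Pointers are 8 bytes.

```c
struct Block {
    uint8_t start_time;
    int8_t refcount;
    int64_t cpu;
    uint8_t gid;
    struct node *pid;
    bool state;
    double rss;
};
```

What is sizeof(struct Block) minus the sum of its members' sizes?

20

0..1  start_time  (1B, 1-aligned)
1..2  refcount  (1B, 1-aligned)
2..8  -- padding (6B)
8..16  cpu  (8B, 8-aligned)
16..17  gid  (1B, 1-aligned)
17..24  -- padding (7B)
24..32  pid  (8B, 8-aligned)
32..33  state  (1B, 1-aligned)
33..40  -- padding (7B)
40..48  rss  (8B, 8-aligned)
sizeof = 48, alignof = 8
data bytes 28, size 48 → padding 20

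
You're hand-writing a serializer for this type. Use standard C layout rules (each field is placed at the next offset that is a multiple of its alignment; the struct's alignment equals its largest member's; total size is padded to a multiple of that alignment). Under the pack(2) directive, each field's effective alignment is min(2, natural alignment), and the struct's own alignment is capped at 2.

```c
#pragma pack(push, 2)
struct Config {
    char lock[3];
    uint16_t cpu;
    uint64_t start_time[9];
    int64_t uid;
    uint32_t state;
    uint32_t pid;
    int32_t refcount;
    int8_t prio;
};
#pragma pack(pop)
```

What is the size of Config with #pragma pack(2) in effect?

@0: lock [3B, align 1] → 3
+1 pad (align 2)
@4: cpu [2B, align 2] → 6
@6: start_time [72B, align 2] → 78
@78: uid [8B, align 2] → 86
@86: state [4B, align 2] → 90
@90: pid [4B, align 2] → 94
@94: refcount [4B, align 2] → 98
@98: prio [1B, align 1] → 99
+1 tail pad (align 2)
size 100, align 2

100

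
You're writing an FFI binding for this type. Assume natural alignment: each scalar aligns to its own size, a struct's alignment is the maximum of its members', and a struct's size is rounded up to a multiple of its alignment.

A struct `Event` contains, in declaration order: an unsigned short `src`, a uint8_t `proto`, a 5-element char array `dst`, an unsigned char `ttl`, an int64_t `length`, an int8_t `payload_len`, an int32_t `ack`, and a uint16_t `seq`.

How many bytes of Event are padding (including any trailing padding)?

16

@0: src [2B, align 2] → 2
@2: proto [1B, align 1] → 3
@3: dst [5B, align 1] → 8
@8: ttl [1B, align 1] → 9
+7 pad (align 8)
@16: length [8B, align 8] → 24
@24: payload_len [1B, align 1] → 25
+3 pad (align 4)
@28: ack [4B, align 4] → 32
@32: seq [2B, align 2] → 34
+6 tail pad (align 8)
size 40, align 8
data bytes 24, size 40 → padding 16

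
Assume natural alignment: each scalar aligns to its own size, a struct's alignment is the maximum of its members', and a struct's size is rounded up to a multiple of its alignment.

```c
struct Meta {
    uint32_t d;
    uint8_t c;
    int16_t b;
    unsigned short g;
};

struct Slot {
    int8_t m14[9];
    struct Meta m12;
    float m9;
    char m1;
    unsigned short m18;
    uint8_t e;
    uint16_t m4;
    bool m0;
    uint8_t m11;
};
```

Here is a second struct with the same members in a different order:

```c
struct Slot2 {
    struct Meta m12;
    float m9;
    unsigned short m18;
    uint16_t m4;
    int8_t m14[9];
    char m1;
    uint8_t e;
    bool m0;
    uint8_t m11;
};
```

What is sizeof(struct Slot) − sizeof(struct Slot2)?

Meta: 0..4  d  (4B, 4-aligned); 4..5  c  (1B, 1-aligned); 5..6  -- padding (1B); 6..8  b  (2B, 2-aligned); 8..10  g  (2B, 2-aligned); 10..12  -- tail padding (2B); sizeof = 12, alignof = 4
0..9  m14  (9B, 1-aligned)
9..12  -- padding (3B)
12..24  m12  (12B, 4-aligned)
24..28  m9  (4B, 4-aligned)
28..29  m1  (1B, 1-aligned)
29..30  -- padding (1B)
30..32  m18  (2B, 2-aligned)
32..33  e  (1B, 1-aligned)
33..34  -- padding (1B)
34..36  m4  (2B, 2-aligned)
36..37  m0  (1B, 1-aligned)
37..38  m11  (1B, 1-aligned)
38..40  -- tail padding (2B)
sizeof = 40, alignof = 4
— Slot2 —
0..12  m12  (12B, 4-aligned)
12..16  m9  (4B, 4-aligned)
16..18  m18  (2B, 2-aligned)
18..20  m4  (2B, 2-aligned)
20..29  m14  (9B, 1-aligned)
29..30  m1  (1B, 1-aligned)
30..31  e  (1B, 1-aligned)
31..32  m0  (1B, 1-aligned)
32..33  m11  (1B, 1-aligned)
33..36  -- tail padding (3B)
sizeof = 36, alignof = 4
40 − 36 = 4

4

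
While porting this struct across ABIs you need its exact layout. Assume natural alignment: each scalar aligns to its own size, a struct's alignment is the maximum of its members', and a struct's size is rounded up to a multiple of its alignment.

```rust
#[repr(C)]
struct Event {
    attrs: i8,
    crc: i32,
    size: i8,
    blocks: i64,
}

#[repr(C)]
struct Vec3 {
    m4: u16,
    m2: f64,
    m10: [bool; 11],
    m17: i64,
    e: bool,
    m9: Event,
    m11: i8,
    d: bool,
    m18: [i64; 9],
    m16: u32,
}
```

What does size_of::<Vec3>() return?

Event: attrs at 0 (size 1, align 1) → ends 1; pad 3 to align 4 for crc; crc at 4 (size 4, align 4) → ends 8; size at 8 (size 1, align 1) → ends 9; pad 7 to align 8 for blocks; blocks at 16 (size 8, align 8) → ends 24; total 24 bytes, alignment 8
m4 at 0 (size 2, align 2) → ends 2
pad 6 to align 8 for m2
m2 at 8 (size 8, align 8) → ends 16
m10 at 16 (size 11, align 1) → ends 27
pad 5 to align 8 for m17
m17 at 32 (size 8, align 8) → ends 40
e at 40 (size 1, align 1) → ends 41
pad 7 to align 8 for m9
m9 at 48 (size 24, align 8) → ends 72
m11 at 72 (size 1, align 1) → ends 73
d at 73 (size 1, align 1) → ends 74
pad 6 to align 8 for m18
m18 at 80 (size 72, align 8) → ends 152
m16 at 152 (size 4, align 4) → ends 156
tail pad 4 to reach multiple of 8
total 160 bytes, alignment 8

160 bytes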